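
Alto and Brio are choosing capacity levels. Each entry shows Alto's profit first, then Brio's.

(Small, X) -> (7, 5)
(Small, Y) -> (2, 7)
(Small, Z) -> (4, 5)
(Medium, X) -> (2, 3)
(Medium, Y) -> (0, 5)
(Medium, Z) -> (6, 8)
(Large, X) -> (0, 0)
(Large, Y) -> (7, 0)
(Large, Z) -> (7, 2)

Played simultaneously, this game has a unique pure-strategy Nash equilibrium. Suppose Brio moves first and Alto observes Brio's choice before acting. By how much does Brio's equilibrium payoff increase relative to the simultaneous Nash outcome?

3

Backward induction with Brio moving first.
- X → Alto plays Small (best of 7, 2, 0); Brio gets 5.
- Y → Alto plays Large (best of 2, 0, 7); Brio gets 0.
- Z → Alto plays Large (best of 4, 6, 7); Brio gets 2.
Among 5, 0, 2, the best is 5 at X. Subgame-perfect outcome: (Small, X) with payoffs (7, 5).
Now find the simultaneous Nash equilibrium.
Alto's best replies: X→Small; Y→Large; Z→Large.
Brio's best replies: Small→Y; Medium→Z; Large→Z.
The unique mutual best reply is (Large, Z), giving (7, 2).
Brio's commitment gain: 5 − 2 = 3.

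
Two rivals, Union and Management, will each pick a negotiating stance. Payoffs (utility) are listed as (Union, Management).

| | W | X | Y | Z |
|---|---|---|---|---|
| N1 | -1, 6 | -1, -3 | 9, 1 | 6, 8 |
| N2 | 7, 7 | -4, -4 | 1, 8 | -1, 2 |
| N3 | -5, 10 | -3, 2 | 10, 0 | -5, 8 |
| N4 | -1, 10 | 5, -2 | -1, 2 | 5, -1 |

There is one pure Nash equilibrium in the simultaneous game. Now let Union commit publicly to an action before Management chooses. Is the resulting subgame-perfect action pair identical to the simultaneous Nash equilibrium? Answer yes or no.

Work backward from Management's decision.
- N1: BR = Z, leader payoff 6.
- N2: BR = Y, leader payoff 1.
- N3: BR = W, leader payoff -5.
- N4: BR = W, leader payoff -1.
Among 6, 1, -5, -1, the best is 6 at N1. Subgame-perfect outcome: (N1, Z) with payoffs (6, 8).
Under simultaneous play:
Union's best replies: W→N2; X→N4; Y→N3; Z→N1.
Management's best replies: N1→Z; N2→Y; N3→W; N4→W.
Only (N1, Z) has each player best-responding; Nash payoffs (6, 8).
Sequential outcome (N1, Z) coincides with the Nash profile (N1, Z).

yes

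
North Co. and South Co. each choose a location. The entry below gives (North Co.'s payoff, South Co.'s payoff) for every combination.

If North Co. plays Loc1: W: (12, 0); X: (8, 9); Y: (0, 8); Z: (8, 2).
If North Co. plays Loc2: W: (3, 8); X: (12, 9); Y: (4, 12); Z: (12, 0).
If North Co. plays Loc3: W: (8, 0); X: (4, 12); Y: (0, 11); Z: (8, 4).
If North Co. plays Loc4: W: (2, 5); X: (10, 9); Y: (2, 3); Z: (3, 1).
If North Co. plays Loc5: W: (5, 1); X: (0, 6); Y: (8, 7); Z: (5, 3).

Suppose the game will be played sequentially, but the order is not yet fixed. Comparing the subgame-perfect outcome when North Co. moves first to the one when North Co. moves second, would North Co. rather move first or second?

If North Co. leads: South Co.'s best replies are Loc1→X, Loc2→Y, Loc3→X, Loc4→X, Loc5→Y; North Co.'s induced payoffs 8, 4, 4, 10, 8; outcome (Loc4, X), payoffs (10, 9).
If South Co. leads: North Co.'s best replies are W→Loc1, X→Loc2, Y→Loc5, Z→Loc2; South Co.'s induced payoffs 0, 9, 7, 0; outcome (Loc2, X), payoffs (12, 9).
North Co. gets 10 moving first and 12 moving second, so North Co. prefers to move second.

second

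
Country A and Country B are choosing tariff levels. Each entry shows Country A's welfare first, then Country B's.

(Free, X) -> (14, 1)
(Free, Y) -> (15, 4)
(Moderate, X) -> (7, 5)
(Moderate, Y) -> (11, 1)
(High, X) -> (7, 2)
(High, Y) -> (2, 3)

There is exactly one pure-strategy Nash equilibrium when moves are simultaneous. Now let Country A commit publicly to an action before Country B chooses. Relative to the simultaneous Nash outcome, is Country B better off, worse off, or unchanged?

unchanged

Solve by backward induction (Country A leads).
- Free: BR = Y, leader payoff 15.
- Moderate: BR = X, leader payoff 7.
- High: BR = Y, leader payoff 2.
Among 15, 7, 2, the best is 15 at Free. Subgame-perfect outcome: (Free, Y) with payoffs (15, 4).
Now find the simultaneous Nash equilibrium.
Country A's best replies: X→Free; Y→Free.
Country B's best replies: Free→Y; Moderate→X; High→Y.
The unique mutual best reply is (Free, Y), giving (15, 4).
Country B earns 4 sequentially versus 4 at the Nash outcome: unchanged.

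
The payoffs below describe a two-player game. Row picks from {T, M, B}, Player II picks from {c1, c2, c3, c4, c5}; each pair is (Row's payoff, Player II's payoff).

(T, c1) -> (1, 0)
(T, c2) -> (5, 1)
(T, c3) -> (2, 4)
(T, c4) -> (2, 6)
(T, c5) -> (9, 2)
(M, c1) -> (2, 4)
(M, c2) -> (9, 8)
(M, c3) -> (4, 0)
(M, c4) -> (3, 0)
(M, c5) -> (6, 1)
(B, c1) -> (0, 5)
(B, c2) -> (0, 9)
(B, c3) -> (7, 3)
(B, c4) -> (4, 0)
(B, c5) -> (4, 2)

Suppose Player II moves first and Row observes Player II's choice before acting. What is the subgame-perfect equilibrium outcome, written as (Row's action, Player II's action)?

Backward induction with Player II moving first.
- c1 → Row plays M (best of 1, 2, 0); Player II gets 4.
- c2 → Row plays M (best of 5, 9, 0); Player II gets 8.
- c3 → Row plays B (best of 2, 4, 7); Player II gets 3.
- c4 → Row plays B (best of 2, 3, 4); Player II gets 0.
- c5 → Row plays T (best of 9, 6, 4); Player II gets 2.
Maximizing over 4, 8, 3, 0, 2, Player II chooses c2. Subgame-perfect outcome: (M, c2) with payoffs (9, 8).

(M, c2)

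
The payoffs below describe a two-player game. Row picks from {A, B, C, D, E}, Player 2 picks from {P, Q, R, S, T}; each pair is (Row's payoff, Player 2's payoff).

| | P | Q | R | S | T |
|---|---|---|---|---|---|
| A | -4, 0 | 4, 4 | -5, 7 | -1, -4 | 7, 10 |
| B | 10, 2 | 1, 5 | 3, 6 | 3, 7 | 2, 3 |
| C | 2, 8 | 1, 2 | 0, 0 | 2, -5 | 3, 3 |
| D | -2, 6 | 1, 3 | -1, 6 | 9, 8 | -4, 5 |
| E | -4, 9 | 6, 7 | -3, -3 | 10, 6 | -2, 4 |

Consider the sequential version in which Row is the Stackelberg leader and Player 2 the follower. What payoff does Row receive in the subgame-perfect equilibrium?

Backward induction with Row moving first.
- A: BR = T, leader payoff 7.
- B: BR = S, leader payoff 3.
- C: BR = P, leader payoff 2.
- D: BR = S, leader payoff 9.
- E: BR = P, leader payoff -4.
Maximizing over 7, 3, 2, 9, -4, Row chooses D. Subgame-perfect outcome: (D, S) with payoffs (9, 8).

9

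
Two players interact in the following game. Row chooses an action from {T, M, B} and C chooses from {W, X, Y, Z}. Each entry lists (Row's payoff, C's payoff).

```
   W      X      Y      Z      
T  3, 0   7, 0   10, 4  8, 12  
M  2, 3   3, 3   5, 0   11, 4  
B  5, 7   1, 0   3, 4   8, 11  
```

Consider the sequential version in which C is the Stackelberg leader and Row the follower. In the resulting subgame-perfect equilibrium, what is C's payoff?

7

Work backward from Row's decision.
- W: BR = B, leader payoff 7.
- X: BR = T, leader payoff 0.
- Y: BR = T, leader payoff 4.
- Z: BR = M, leader payoff 4.
Maximizing over 7, 0, 4, 4, C chooses W. Subgame-perfect outcome: (B, W) with payoffs (5, 7).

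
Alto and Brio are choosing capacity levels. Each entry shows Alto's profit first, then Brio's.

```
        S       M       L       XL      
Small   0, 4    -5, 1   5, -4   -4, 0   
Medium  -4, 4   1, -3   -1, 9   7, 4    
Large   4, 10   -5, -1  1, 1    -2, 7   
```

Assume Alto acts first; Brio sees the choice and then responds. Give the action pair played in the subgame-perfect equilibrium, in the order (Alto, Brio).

(Large, S)

Backward induction with Alto moving first.
- Small: BR = S, leader payoff 0.
- Medium: BR = L, leader payoff -1.
- Large: BR = S, leader payoff 4.
Alto's induced payoffs are 0, -1, 4, so Alto commits to Large. Subgame-perfect outcome: (Large, S) with payoffs (4, 10).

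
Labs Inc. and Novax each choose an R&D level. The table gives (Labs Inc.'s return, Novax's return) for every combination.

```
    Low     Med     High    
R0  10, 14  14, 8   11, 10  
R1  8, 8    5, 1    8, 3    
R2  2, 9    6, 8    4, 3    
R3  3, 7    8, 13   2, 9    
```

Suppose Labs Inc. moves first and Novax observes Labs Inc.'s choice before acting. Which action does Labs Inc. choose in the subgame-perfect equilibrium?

Solve by backward induction (Labs Inc. leads).
- R0 → Novax plays Low (best of 14, 8, 10); Labs Inc. gets 10.
- R1 → Novax plays Low (best of 8, 1, 3); Labs Inc. gets 8.
- R2 → Novax plays Low (best of 9, 8, 3); Labs Inc. gets 2.
- R3 → Novax plays Med (best of 7, 13, 9); Labs Inc. gets 8.
Among 10, 8, 2, 8, the best is 10 at R0. Subgame-perfect outcome: (R0, Low) with payoffs (10, 14).

R0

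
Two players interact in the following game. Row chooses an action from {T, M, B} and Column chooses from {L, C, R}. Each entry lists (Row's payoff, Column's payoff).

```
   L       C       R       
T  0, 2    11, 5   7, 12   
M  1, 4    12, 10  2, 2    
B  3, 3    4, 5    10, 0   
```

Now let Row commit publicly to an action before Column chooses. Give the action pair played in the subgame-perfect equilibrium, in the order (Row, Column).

Column best-responds to each possible Row move:
- T: BR = R, leader payoff 7.
- M: BR = C, leader payoff 12.
- B: BR = C, leader payoff 4.
Row's induced payoffs are 7, 12, 4, so Row commits to M. Subgame-perfect outcome: (M, C) with payoffs (12, 10).

(M, C)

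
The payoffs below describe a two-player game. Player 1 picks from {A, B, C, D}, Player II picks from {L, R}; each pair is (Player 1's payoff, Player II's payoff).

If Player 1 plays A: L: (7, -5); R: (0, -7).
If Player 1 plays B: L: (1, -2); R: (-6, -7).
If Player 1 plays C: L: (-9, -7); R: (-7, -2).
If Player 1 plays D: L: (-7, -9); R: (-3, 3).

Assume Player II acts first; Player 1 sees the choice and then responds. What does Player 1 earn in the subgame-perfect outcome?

7

Solve by backward induction (Player II leads).
- L → Player 1 plays A (best of 7, 1, -9, -7); Player II gets -5.
- R → Player 1 plays A (best of 0, -6, -7, -3); Player II gets -7.
Among -5, -7, the best is -5 at L. Subgame-perfect outcome: (A, L) with payoffs (7, -5).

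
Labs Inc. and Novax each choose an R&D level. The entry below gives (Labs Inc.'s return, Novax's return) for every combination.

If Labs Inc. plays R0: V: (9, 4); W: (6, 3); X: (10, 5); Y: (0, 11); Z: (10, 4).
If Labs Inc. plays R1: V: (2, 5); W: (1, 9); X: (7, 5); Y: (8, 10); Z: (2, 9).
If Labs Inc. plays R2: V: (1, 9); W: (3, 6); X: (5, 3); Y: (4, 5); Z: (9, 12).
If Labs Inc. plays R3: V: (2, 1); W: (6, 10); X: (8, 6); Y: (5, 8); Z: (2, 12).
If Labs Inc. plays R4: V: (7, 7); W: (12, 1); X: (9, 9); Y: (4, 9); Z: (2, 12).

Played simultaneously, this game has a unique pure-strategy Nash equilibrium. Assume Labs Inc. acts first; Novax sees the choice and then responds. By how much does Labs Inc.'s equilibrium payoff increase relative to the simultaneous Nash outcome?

1

Solve by backward induction (Labs Inc. leads).
- R0 → Novax plays Y (best of 4, 3, 5, 11, 4); Labs Inc. gets 0.
- R1 → Novax plays Y (best of 5, 9, 5, 10, 9); Labs Inc. gets 8.
- R2 → Novax plays Z (best of 9, 6, 3, 5, 12); Labs Inc. gets 9.
- R3 → Novax plays Z (best of 1, 10, 6, 8, 12); Labs Inc. gets 2.
- R4 → Novax plays Z (best of 7, 1, 9, 9, 12); Labs Inc. gets 2.
Labs Inc.'s induced payoffs are 0, 8, 9, 2, 2, so Labs Inc. commits to R2. Subgame-perfect outcome: (R2, Z) with payoffs (9, 12).
For the simultaneous game, intersect best replies.
Labs Inc.'s best replies: V→R0; W→R4; X→R0; Y→R1; Z→R0.
Novax's best replies: R0→Y; R1→Y; R2→Z; R3→Z; R4→Z.
The unique mutual best reply is (R1, Y), giving (8, 10).
Labs Inc.'s commitment gain: 9 − 8 = 1.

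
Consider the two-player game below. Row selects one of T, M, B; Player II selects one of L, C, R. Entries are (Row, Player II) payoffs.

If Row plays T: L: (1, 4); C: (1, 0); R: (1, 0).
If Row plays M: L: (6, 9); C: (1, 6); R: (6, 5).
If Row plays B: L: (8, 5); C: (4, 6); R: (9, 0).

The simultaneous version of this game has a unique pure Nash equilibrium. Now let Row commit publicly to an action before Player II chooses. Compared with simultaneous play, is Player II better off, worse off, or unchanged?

better off

Player II best-responds to each possible Row move:
- T → Player II plays L (best of 4, 0, 0); Row gets 1.
- M → Player II plays L (best of 9, 6, 5); Row gets 6.
- B → Player II plays C (best of 5, 6, 0); Row gets 4.
Maximizing over 1, 6, 4, Row chooses M. Subgame-perfect outcome: (M, L) with payoffs (6, 9).
Under simultaneous play:
Row's best replies: L→B; C→B; R→B.
Player II's best replies: T→L; M→L; B→C.
Only (B, C) has each player best-responding; Nash payoffs (4, 6).
Player II earns 9 sequentially versus 6 at the Nash outcome: better off.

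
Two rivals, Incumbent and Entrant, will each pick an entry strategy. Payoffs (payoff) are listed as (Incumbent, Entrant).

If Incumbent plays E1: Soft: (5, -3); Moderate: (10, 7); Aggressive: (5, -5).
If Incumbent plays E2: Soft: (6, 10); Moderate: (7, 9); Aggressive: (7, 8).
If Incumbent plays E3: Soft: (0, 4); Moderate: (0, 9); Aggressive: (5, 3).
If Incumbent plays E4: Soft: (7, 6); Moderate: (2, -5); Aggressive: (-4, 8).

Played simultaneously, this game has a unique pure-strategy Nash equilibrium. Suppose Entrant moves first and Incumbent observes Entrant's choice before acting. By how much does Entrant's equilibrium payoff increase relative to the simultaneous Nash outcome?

1

Solve by backward induction (Entrant leads).
- Soft: BR = E4, leader payoff 6.
- Moderate: BR = E1, leader payoff 7.
- Aggressive: BR = E2, leader payoff 8.
Maximizing over 6, 7, 8, Entrant chooses Aggressive. Subgame-perfect outcome: (E2, Aggressive) with payoffs (7, 8).
Under simultaneous play:
Incumbent's best replies: Soft→E4; Moderate→E1; Aggressive→E2.
Entrant's best replies: E1→Moderate; E2→Soft; E3→Moderate; E4→Aggressive.
Only (E1, Moderate) has each player best-responding; Nash payoffs (10, 7).
Entrant's commitment gain: 8 − 7 = 1.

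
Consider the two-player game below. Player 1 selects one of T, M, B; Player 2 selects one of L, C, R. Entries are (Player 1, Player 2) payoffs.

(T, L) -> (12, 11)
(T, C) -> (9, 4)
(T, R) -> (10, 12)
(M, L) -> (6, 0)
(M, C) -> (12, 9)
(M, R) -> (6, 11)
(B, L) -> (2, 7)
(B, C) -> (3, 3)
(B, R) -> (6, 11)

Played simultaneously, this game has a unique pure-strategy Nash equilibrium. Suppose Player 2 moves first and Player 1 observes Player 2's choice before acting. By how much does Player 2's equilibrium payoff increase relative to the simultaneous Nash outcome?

0

Solve by backward induction (Player 2 leads).
- L → Player 1 plays T (best of 12, 6, 2); Player 2 gets 11.
- C → Player 1 plays M (best of 9, 12, 3); Player 2 gets 9.
- R → Player 1 plays T (best of 10, 6, 6); Player 2 gets 12.
Among 11, 9, 12, the best is 12 at R. Subgame-perfect outcome: (T, R) with payoffs (10, 12).
Now find the simultaneous Nash equilibrium.
Player 1's best replies: L→T; C→M; R→T.
Player 2's best replies: T→R; M→R; B→R.
The unique mutual best reply is (T, R), giving (10, 12).
Player 2's commitment gain: 12 − 12 = 0.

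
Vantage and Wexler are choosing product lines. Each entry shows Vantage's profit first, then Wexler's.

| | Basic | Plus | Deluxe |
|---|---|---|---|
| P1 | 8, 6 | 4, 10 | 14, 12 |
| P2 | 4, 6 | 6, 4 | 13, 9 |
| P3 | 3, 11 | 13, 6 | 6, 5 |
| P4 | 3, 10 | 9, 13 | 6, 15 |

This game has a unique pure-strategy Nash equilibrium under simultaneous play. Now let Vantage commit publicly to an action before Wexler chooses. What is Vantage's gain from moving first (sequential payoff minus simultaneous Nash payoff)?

0

Solve by backward induction (Vantage leads).
- P1 → Wexler plays Deluxe (best of 6, 10, 12); Vantage gets 14.
- P2 → Wexler plays Deluxe (best of 6, 4, 9); Vantage gets 13.
- P3 → Wexler plays Basic (best of 11, 6, 5); Vantage gets 3.
- P4 → Wexler plays Deluxe (best of 10, 13, 15); Vantage gets 6.
Among 14, 13, 3, 6, the best is 14 at P1. Subgame-perfect outcome: (P1, Deluxe) with payoffs (14, 12).
Now find the simultaneous Nash equilibrium.
Vantage's best replies: Basic→P1; Plus→P3; Deluxe→P1.
Wexler's best replies: P1→Deluxe; P2→Deluxe; P3→Basic; P4→Deluxe.
Only (P1, Deluxe) has each player best-responding; Nash payoffs (14, 12).
Vantage's commitment gain: 14 − 14 = 0.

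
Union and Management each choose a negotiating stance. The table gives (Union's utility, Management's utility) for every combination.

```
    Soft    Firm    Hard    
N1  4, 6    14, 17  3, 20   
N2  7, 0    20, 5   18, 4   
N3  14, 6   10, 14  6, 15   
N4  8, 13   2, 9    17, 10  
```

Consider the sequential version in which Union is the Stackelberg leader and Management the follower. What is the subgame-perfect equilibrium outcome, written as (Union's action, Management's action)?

Management best-responds to each possible Union move:
- N1: BR = Hard, leader payoff 3.
- N2: BR = Firm, leader payoff 20.
- N3: BR = Hard, leader payoff 6.
- N4: BR = Soft, leader payoff 8.
Union's induced payoffs are 3, 20, 6, 8, so Union commits to N2. Subgame-perfect outcome: (N2, Firm) with payoffs (20, 5).

(N2, Firm)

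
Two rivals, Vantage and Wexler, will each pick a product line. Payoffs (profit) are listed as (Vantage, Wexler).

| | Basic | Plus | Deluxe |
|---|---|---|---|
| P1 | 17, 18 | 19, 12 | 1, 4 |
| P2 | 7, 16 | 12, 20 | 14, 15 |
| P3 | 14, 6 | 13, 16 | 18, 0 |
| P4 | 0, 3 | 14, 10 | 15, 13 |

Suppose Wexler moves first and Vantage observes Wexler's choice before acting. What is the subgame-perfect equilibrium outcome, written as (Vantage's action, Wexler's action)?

(P1, Basic)

Solve by backward induction (Wexler leads).
- Basic → Vantage plays P1 (best of 17, 7, 14, 0); Wexler gets 18.
- Plus → Vantage plays P1 (best of 19, 12, 13, 14); Wexler gets 12.
- Deluxe → Vantage plays P3 (best of 1, 14, 18, 15); Wexler gets 0.
Maximizing over 18, 12, 0, Wexler chooses Basic. Subgame-perfect outcome: (P1, Basic) with payoffs (17, 18).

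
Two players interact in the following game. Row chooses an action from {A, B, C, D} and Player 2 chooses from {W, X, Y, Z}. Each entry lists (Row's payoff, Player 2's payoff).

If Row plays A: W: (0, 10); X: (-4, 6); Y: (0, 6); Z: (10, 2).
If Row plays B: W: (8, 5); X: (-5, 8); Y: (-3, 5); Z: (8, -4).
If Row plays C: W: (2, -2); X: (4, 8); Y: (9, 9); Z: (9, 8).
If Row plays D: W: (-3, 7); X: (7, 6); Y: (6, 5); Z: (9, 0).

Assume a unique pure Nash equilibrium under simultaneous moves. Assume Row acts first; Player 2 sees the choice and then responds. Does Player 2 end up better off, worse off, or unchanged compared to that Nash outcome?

Backward induction with Row moving first.
- A → Player 2 plays W (best of 10, 6, 6, 2); Row gets 0.
- B → Player 2 plays X (best of 5, 8, 5, -4); Row gets -5.
- C → Player 2 plays Y (best of -2, 8, 9, 8); Row gets 9.
- D → Player 2 plays W (best of 7, 6, 5, 0); Row gets -3.
Maximizing over 0, -5, 9, -3, Row chooses C. Subgame-perfect outcome: (C, Y) with payoffs (9, 9).
Now find the simultaneous Nash equilibrium.
Row's best replies: W→B; X→D; Y→C; Z→A.
Player 2's best replies: A→W; B→X; C→Y; D→W.
The unique mutual best reply is (C, Y), giving (9, 9).
Player 2 earns 9 sequentially versus 9 at the Nash outcome: unchanged.

unchanged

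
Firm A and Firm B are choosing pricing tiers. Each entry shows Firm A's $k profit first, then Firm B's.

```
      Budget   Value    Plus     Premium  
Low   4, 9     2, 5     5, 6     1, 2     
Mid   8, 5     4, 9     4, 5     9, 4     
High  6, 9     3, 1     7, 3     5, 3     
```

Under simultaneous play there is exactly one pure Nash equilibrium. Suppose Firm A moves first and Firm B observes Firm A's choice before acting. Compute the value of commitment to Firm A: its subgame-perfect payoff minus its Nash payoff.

Firm B best-responds to each possible Firm A move:
- Low: Firm B compares 9, 5, 6, 2 and picks Budget; Firm A would get 4.
- Mid: Firm B compares 5, 9, 5, 4 and picks Value; Firm A would get 4.
- High: Firm B compares 9, 1, 3, 3 and picks Budget; Firm A would get 6.
Among 4, 4, 6, the best is 6 at High. Subgame-perfect outcome: (High, Budget) with payoffs (6, 9).
Under simultaneous play:
Firm A's best replies: Budget→Mid; Value→Mid; Plus→High; Premium→Mid.
Firm B's best replies: Low→Budget; Mid→Value; High→Budget.
The unique mutual best reply is (Mid, Value), giving (4, 9).
Firm A's commitment gain: 6 − 4 = 2.

2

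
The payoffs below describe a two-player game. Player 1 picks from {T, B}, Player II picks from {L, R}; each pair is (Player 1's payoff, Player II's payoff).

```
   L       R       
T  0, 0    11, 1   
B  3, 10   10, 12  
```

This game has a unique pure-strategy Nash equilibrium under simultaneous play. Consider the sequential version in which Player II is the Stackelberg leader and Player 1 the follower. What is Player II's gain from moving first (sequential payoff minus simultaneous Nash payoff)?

Player 1 best-responds to each possible Player II move:
- L → Player 1 plays B (best of 0, 3); Player II gets 10.
- R → Player 1 plays T (best of 11, 10); Player II gets 1.
Maximizing over 10, 1, Player II chooses L. Subgame-perfect outcome: (B, L) with payoffs (3, 10).
Under simultaneous play:
Player 1's best replies: L→B; R→T.
Player II's best replies: T→R; B→R.
The unique mutual best reply is (T, R), giving (11, 1).
Player II's commitment gain: 10 − 1 = 9.

9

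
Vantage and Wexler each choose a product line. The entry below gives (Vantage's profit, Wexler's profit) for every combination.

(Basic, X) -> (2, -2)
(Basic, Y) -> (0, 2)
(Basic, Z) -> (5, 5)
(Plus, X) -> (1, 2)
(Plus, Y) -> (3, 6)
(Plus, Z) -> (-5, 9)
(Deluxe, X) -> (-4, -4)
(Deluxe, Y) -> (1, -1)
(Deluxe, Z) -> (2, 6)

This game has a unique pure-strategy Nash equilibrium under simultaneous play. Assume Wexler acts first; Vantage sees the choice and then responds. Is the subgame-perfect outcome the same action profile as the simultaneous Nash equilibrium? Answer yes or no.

Backward induction with Wexler moving first.
- X: BR = Basic, leader payoff -2.
- Y: BR = Plus, leader payoff 6.
- Z: BR = Basic, leader payoff 5.
Among -2, 6, 5, the best is 6 at Y. Subgame-perfect outcome: (Plus, Y) with payoffs (3, 6).
For the simultaneous game, intersect best replies.
Vantage's best replies: X→Basic; Y→Plus; Z→Basic.
Wexler's best replies: Basic→Z; Plus→Z; Deluxe→Z.
The unique mutual best reply is (Basic, Z), giving (5, 5).
Sequential outcome (Plus, Y) differs from the Nash profile (Basic, Z).

no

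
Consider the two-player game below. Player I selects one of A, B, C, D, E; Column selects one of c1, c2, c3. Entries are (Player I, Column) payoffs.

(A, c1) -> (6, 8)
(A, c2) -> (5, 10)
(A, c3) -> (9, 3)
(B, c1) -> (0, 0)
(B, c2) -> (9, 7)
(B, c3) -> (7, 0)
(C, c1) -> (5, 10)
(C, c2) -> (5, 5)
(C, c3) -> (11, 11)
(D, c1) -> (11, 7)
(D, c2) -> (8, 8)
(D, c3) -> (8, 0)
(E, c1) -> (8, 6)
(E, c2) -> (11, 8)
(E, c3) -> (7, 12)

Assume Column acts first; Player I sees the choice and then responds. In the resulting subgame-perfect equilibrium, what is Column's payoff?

11

Work backward from Player I's decision.
- c1 → Player I plays D (best of 6, 0, 5, 11, 8); Column gets 7.
- c2 → Player I plays E (best of 5, 9, 5, 8, 11); Column gets 8.
- c3 → Player I plays C (best of 9, 7, 11, 8, 7); Column gets 11.
Among 7, 8, 11, the best is 11 at c3. Subgame-perfect outcome: (C, c3) with payoffs (11, 11).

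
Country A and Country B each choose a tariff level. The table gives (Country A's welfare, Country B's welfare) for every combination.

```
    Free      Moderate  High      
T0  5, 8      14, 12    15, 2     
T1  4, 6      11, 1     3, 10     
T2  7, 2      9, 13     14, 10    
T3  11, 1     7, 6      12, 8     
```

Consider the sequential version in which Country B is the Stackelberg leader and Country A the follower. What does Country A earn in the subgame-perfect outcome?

14

Work backward from Country A's decision.
- Free: Country A compares 5, 4, 7, 11 and picks T3; Country B would get 1.
- Moderate: Country A compares 14, 11, 9, 7 and picks T0; Country B would get 12.
- High: Country A compares 15, 3, 14, 12 and picks T0; Country B would get 2.
Among 1, 12, 2, the best is 12 at Moderate. Subgame-perfect outcome: (T0, Moderate) with payoffs (14, 12).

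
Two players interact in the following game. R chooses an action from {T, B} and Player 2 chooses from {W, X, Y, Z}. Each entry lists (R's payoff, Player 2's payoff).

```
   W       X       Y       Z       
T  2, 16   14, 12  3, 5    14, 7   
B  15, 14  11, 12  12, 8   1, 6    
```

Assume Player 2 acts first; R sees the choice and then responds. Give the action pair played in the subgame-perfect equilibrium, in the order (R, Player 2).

(B, W)

Backward induction with Player 2 moving first.
- W → R plays B (best of 2, 15); Player 2 gets 14.
- X → R plays T (best of 14, 11); Player 2 gets 12.
- Y → R plays B (best of 3, 12); Player 2 gets 8.
- Z → R plays T (best of 14, 1); Player 2 gets 7.
Player 2's induced payoffs are 14, 12, 8, 7, so Player 2 commits to W. Subgame-perfect outcome: (B, W) with payoffs (15, 14).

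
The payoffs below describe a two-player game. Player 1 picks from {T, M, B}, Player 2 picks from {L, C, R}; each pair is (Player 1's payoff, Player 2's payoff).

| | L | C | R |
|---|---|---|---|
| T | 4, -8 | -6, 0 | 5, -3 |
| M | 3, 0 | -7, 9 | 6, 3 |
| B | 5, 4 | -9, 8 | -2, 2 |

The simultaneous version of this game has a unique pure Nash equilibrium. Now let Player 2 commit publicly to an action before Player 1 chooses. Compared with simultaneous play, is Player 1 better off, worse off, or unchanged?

Player 1 best-responds to each possible Player 2 move:
- L: BR = B, leader payoff 4.
- C: BR = T, leader payoff 0.
- R: BR = M, leader payoff 3.
Player 2's induced payoffs are 4, 0, 3, so Player 2 commits to L. Subgame-perfect outcome: (B, L) with payoffs (5, 4).
Under simultaneous play:
Player 1's best replies: L→B; C→T; R→M.
Player 2's best replies: T→C; M→C; B→C.
The unique mutual best reply is (T, C), giving (-6, 0).
Player 1 earns 5 sequentially versus -6 at the Nash outcome: better off.

better off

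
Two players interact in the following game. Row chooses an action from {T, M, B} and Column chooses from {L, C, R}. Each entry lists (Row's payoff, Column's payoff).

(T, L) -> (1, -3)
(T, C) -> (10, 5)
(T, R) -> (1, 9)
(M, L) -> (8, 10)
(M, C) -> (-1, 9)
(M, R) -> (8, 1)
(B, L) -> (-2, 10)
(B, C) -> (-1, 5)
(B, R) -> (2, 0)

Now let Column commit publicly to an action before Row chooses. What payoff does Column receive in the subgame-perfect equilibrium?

10

Solve by backward induction (Column leads).
- L → Row plays M (best of 1, 8, -2); Column gets 10.
- C → Row plays T (best of 10, -1, -1); Column gets 5.
- R → Row plays M (best of 1, 8, 2); Column gets 1.
Maximizing over 10, 5, 1, Column chooses L. Subgame-perfect outcome: (M, L) with payoffs (8, 10).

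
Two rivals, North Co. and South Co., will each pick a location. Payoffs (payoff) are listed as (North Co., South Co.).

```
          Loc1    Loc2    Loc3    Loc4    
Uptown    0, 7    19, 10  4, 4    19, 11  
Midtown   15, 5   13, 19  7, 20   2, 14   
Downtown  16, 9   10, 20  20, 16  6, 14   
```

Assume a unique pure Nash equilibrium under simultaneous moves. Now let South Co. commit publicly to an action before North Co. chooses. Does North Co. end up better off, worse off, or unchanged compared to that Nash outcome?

better off

Work backward from North Co.'s decision.
- Loc1: North Co. compares 0, 15, 16 and picks Downtown; South Co. would get 9.
- Loc2: North Co. compares 19, 13, 10 and picks Uptown; South Co. would get 10.
- Loc3: North Co. compares 4, 7, 20 and picks Downtown; South Co. would get 16.
- Loc4: North Co. compares 19, 2, 6 and picks Uptown; South Co. would get 11.
Maximizing over 9, 10, 16, 11, South Co. chooses Loc3. Subgame-perfect outcome: (Downtown, Loc3) with payoffs (20, 16).
For the simultaneous game, intersect best replies.
North Co.'s best replies: Loc1→Downtown; Loc2→Uptown; Loc3→Downtown; Loc4→Uptown.
South Co.'s best replies: Uptown→Loc4; Midtown→Loc3; Downtown→Loc2.
Only (Uptown, Loc4) has each player best-responding; Nash payoffs (19, 11).
North Co. earns 20 sequentially versus 19 at the Nash outcome: better off.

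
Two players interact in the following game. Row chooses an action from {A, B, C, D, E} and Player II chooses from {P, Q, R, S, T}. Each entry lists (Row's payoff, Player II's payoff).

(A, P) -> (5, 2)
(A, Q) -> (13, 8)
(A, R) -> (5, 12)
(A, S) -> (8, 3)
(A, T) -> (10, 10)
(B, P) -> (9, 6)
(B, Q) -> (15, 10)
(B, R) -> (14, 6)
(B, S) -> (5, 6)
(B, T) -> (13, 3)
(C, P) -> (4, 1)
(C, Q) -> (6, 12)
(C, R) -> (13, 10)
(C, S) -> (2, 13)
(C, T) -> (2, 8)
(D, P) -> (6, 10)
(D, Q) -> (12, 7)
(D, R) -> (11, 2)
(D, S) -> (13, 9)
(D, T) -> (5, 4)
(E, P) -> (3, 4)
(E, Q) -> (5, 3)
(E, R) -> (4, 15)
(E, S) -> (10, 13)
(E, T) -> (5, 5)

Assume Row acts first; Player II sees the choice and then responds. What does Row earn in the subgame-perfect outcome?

Solve by backward induction (Row leads).
- A: Player II compares 2, 8, 12, 3, 10 and picks R; Row would get 5.
- B: Player II compares 6, 10, 6, 6, 3 and picks Q; Row would get 15.
- C: Player II compares 1, 12, 10, 13, 8 and picks S; Row would get 2.
- D: Player II compares 10, 7, 2, 9, 4 and picks P; Row would get 6.
- E: Player II compares 4, 3, 15, 13, 5 and picks R; Row would get 4.
Maximizing over 5, 15, 2, 6, 4, Row chooses B. Subgame-perfect outcome: (B, Q) with payoffs (15, 10).

15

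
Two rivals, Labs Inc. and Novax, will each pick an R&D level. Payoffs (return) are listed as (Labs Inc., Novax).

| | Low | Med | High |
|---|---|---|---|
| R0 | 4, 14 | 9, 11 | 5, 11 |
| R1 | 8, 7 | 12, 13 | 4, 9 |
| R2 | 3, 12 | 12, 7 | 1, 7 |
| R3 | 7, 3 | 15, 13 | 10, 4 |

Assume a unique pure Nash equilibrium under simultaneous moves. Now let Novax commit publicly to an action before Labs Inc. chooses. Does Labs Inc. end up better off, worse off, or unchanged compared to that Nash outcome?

Labs Inc. best-responds to each possible Novax move:
- Low → Labs Inc. plays R1 (best of 4, 8, 3, 7); Novax gets 7.
- Med → Labs Inc. plays R3 (best of 9, 12, 12, 15); Novax gets 13.
- High → Labs Inc. plays R3 (best of 5, 4, 1, 10); Novax gets 4.
Maximizing over 7, 13, 4, Novax chooses Med. Subgame-perfect outcome: (R3, Med) with payoffs (15, 13).
For the simultaneous game, intersect best replies.
Labs Inc.'s best replies: Low→R1; Med→R3; High→R3.
Novax's best replies: R0→Low; R1→Med; R2→Low; R3→Med.
The unique mutual best reply is (R3, Med), giving (15, 13).
Labs Inc. earns 15 sequentially versus 15 at the Nash outcome: unchanged.

unchanged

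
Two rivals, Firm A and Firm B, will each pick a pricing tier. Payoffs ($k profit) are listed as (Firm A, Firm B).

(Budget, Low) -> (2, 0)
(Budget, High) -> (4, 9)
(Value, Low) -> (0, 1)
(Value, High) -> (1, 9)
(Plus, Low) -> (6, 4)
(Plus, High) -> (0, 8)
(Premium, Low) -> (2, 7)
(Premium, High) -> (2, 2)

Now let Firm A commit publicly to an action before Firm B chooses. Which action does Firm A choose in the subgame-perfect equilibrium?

Firm B best-responds to each possible Firm A move:
- Budget → Firm B plays High (best of 0, 9); Firm A gets 4.
- Value → Firm B plays High (best of 1, 9); Firm A gets 1.
- Plus → Firm B plays High (best of 4, 8); Firm A gets 0.
- Premium → Firm B plays Low (best of 7, 2); Firm A gets 2.
Maximizing over 4, 1, 0, 2, Firm A chooses Budget. Subgame-perfect outcome: (Budget, High) with payoffs (4, 9).

Budget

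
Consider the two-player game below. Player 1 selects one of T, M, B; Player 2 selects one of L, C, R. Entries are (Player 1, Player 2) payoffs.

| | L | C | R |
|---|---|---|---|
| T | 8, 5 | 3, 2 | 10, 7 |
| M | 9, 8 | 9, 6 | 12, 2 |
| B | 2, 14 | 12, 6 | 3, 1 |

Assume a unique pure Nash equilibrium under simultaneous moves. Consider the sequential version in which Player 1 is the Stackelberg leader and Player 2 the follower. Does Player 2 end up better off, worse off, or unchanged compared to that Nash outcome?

worse off

Work backward from Player 2's decision.
- T → Player 2 plays R (best of 5, 2, 7); Player 1 gets 10.
- M → Player 2 plays L (best of 8, 6, 2); Player 1 gets 9.
- B → Player 2 plays L (best of 14, 6, 1); Player 1 gets 2.
Among 10, 9, 2, the best is 10 at T. Subgame-perfect outcome: (T, R) with payoffs (10, 7).
For the simultaneous game, intersect best replies.
Player 1's best replies: L→M; C→B; R→M.
Player 2's best replies: T→R; M→L; B→L.
The unique mutual best reply is (M, L), giving (9, 8).
Player 2 earns 7 sequentially versus 8 at the Nash outcome: worse off.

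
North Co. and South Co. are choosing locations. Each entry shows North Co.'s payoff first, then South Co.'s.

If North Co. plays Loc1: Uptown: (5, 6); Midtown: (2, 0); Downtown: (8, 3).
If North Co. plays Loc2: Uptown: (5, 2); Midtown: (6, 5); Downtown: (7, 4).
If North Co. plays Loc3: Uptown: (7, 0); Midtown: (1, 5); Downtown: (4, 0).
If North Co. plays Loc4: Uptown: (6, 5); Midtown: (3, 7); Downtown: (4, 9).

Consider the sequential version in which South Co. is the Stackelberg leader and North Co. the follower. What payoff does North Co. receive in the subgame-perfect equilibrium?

Solve by backward induction (South Co. leads).
- Uptown → North Co. plays Loc3 (best of 5, 5, 7, 6); South Co. gets 0.
- Midtown → North Co. plays Loc2 (best of 2, 6, 1, 3); South Co. gets 5.
- Downtown → North Co. plays Loc1 (best of 8, 7, 4, 4); South Co. gets 3.
South Co.'s induced payoffs are 0, 5, 3, so South Co. commits to Midtown. Subgame-perfect outcome: (Loc2, Midtown) with payoffs (6, 5).

6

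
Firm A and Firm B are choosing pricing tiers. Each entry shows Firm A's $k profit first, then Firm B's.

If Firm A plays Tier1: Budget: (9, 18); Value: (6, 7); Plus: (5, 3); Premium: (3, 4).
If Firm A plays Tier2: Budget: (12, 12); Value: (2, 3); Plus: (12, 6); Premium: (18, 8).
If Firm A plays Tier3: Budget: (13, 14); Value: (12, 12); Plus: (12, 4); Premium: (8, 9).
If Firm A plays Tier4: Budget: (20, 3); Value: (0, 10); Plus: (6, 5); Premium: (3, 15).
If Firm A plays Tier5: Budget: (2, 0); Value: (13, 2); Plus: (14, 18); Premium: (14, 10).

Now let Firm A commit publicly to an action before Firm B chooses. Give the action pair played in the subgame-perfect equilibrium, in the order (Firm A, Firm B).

Backward induction with Firm A moving first.
- Tier1: BR = Budget, leader payoff 9.
- Tier2: BR = Budget, leader payoff 12.
- Tier3: BR = Budget, leader payoff 13.
- Tier4: BR = Premium, leader payoff 3.
- Tier5: BR = Plus, leader payoff 14.
Firm A's induced payoffs are 9, 12, 13, 3, 14, so Firm A commits to Tier5. Subgame-perfect outcome: (Tier5, Plus) with payoffs (14, 18).

(Tier5, Plus)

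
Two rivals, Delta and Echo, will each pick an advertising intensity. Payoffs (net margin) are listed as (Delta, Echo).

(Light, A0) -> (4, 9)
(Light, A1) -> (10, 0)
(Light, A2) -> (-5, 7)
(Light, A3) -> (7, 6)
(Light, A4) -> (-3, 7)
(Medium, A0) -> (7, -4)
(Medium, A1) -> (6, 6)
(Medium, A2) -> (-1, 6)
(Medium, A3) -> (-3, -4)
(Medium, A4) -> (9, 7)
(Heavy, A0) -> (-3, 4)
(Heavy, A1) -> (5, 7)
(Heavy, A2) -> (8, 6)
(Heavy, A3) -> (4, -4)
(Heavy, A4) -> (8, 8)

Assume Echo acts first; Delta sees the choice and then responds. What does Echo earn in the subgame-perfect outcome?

7

Delta best-responds to each possible Echo move:
- A0: Delta compares 4, 7, -3 and picks Medium; Echo would get -4.
- A1: Delta compares 10, 6, 5 and picks Light; Echo would get 0.
- A2: Delta compares -5, -1, 8 and picks Heavy; Echo would get 6.
- A3: Delta compares 7, -3, 4 and picks Light; Echo would get 6.
- A4: Delta compares -3, 9, 8 and picks Medium; Echo would get 7.
Among -4, 0, 6, 6, 7, the best is 7 at A4. Subgame-perfect outcome: (Medium, A4) with payoffs (9, 7).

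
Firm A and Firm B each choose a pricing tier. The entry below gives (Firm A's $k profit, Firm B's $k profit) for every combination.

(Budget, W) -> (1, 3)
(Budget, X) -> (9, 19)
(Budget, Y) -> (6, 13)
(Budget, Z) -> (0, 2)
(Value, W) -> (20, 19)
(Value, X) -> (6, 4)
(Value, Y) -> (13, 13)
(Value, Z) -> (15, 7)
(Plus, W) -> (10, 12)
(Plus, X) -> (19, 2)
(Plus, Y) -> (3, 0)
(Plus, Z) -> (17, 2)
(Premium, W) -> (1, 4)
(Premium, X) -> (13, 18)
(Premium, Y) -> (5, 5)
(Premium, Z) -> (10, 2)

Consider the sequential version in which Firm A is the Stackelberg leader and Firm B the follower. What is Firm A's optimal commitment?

Value

Work backward from Firm B's decision.
- Budget → Firm B plays X (best of 3, 19, 13, 2); Firm A gets 9.
- Value → Firm B plays W (best of 19, 4, 13, 7); Firm A gets 20.
- Plus → Firm B plays W (best of 12, 2, 0, 2); Firm A gets 10.
- Premium → Firm B plays X (best of 4, 18, 5, 2); Firm A gets 13.
Firm A's induced payoffs are 9, 20, 10, 13, so Firm A commits to Value. Subgame-perfect outcome: (Value, W) with payoffs (20, 19).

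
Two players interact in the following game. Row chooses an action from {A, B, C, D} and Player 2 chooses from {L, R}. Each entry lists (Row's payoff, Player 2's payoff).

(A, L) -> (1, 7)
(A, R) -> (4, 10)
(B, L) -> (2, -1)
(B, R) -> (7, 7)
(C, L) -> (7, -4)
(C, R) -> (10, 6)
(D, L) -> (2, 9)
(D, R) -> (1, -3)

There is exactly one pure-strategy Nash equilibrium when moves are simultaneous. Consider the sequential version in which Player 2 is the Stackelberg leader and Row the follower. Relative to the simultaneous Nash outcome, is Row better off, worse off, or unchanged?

Work backward from Row's decision.
- L: BR = C, leader payoff -4.
- R: BR = C, leader payoff 6.
Player 2's induced payoffs are -4, 6, so Player 2 commits to R. Subgame-perfect outcome: (C, R) with payoffs (10, 6).
Under simultaneous play:
Row's best replies: L→C; R→C.
Player 2's best replies: A→R; B→R; C→R; D→L.
Only (C, R) has each player best-responding; Nash payoffs (10, 6).
Row earns 10 sequentially versus 10 at the Nash outcome: unchanged.

unchanged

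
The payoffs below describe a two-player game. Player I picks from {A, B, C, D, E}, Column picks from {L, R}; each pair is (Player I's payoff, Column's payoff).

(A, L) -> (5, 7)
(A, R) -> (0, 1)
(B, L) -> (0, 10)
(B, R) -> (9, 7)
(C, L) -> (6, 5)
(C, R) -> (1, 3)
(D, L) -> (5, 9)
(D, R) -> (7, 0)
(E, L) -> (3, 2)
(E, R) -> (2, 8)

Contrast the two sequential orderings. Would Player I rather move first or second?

If Player I leads: Column's best replies are A→L, B→L, C→L, D→L, E→R; Player I's induced payoffs 5, 0, 6, 5, 2; outcome (C, L), payoffs (6, 5).
If Column leads: Player I's best replies are L→C, R→B; Column's induced payoffs 5, 7; outcome (B, R), payoffs (9, 7).
Player I gets 6 moving first and 9 moving second, so Player I prefers to move second.

second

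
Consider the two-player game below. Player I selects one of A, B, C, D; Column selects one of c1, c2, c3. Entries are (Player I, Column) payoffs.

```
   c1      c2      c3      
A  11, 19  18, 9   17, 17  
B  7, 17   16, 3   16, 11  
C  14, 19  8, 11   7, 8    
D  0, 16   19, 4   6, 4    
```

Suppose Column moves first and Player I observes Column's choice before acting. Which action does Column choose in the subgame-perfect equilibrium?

Solve by backward induction (Column leads).
- c1: Player I compares 11, 7, 14, 0 and picks C; Column would get 19.
- c2: Player I compares 18, 16, 8, 19 and picks D; Column would get 4.
- c3: Player I compares 17, 16, 7, 6 and picks A; Column would get 17.
Maximizing over 19, 4, 17, Column chooses c1. Subgame-perfect outcome: (C, c1) with payoffs (14, 19).

c1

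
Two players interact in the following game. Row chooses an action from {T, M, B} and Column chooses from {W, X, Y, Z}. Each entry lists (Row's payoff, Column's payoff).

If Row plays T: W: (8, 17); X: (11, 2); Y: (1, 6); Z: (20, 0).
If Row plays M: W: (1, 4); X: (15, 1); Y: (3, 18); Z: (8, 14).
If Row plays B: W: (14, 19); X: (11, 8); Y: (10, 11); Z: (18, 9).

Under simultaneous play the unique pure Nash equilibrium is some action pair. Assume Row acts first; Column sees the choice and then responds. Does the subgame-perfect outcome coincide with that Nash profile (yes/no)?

yes

Column best-responds to each possible Row move:
- T → Column plays W (best of 17, 2, 6, 0); Row gets 8.
- M → Column plays Y (best of 4, 1, 18, 14); Row gets 3.
- B → Column plays W (best of 19, 8, 11, 9); Row gets 14.
Among 8, 3, 14, the best is 14 at B. Subgame-perfect outcome: (B, W) with payoffs (14, 19).
Under simultaneous play:
Row's best replies: W→B; X→M; Y→B; Z→T.
Column's best replies: T→W; M→Y; B→W.
The unique mutual best reply is (B, W), giving (14, 19).
Sequential outcome (B, W) coincides with the Nash profile (B, W).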